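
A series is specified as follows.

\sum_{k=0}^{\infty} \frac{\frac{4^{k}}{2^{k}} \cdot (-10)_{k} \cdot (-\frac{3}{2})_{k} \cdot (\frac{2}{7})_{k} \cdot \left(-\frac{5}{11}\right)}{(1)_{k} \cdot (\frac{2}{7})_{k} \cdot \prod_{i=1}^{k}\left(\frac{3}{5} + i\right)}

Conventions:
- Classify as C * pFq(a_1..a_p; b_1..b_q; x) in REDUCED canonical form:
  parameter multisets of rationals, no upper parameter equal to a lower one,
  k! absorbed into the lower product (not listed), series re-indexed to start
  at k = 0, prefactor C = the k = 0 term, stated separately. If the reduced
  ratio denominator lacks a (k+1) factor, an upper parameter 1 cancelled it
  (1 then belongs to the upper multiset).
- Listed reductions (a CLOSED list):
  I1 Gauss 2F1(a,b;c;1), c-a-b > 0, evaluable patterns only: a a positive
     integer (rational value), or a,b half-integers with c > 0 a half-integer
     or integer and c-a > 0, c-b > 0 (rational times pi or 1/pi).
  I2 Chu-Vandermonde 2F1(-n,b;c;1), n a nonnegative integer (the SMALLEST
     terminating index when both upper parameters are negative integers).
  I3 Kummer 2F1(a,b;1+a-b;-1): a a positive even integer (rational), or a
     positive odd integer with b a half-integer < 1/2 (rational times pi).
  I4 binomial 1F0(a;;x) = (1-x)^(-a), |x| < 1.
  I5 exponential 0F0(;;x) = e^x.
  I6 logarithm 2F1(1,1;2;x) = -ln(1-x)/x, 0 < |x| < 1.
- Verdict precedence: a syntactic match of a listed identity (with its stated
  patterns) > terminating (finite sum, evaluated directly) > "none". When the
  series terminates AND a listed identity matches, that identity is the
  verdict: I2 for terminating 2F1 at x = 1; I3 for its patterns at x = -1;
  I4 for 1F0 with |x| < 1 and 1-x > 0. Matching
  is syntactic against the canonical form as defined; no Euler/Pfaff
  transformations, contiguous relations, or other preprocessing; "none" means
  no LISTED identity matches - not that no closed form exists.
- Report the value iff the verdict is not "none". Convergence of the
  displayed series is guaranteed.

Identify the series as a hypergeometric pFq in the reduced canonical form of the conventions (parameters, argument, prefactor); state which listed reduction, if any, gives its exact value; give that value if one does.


Prefactor -\frac{5}{11}, argument 2: 2F1 with upper {-10, -\frac{3}{2}} over lower {\frac{8}{5}}. Verdict: terminating - the sum ends at index 10 because -10 is a negative integer; exact evaluation follows. Hence: -\frac{59584596512235}{3208369928192}.

The tell: with t_0 = -\frac{5}{11}, the lower running product (C = -5/11) is a rising factorial.
Adjacent-term ratio: r(k) = 2 * (k-10) (k-\frac{3}{2}) / [(k+\frac{8}{5}) (k+1)] - poly over poly, x = 2 from leading terms; C = -\frac{5}{11} at k = 0.


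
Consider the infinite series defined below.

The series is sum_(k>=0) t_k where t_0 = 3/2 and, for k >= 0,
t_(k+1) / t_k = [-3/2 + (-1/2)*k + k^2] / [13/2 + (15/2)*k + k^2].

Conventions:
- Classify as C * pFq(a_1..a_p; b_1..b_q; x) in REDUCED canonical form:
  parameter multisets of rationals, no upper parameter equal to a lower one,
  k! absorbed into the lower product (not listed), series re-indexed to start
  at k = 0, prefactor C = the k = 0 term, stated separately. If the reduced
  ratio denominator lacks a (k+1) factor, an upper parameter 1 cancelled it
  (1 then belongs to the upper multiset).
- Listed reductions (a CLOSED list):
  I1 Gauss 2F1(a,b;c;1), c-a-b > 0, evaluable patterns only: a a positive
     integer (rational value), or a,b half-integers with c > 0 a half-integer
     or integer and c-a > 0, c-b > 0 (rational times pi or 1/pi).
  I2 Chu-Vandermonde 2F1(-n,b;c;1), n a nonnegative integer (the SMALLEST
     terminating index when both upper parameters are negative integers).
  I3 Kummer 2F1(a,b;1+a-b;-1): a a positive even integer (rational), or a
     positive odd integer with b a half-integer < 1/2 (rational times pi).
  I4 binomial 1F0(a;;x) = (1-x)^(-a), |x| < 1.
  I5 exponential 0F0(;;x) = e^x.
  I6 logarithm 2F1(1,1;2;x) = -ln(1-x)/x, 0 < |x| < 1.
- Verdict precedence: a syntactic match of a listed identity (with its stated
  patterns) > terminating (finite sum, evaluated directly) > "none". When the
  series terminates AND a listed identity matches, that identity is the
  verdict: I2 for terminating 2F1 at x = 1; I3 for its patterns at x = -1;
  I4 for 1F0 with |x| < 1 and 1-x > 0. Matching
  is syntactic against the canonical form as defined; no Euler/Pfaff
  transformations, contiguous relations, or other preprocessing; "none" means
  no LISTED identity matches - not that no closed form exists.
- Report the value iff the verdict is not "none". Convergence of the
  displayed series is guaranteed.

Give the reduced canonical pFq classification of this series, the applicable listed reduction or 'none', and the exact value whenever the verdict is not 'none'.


x = 1 here; the reduced form reads 2F1, upper {-3/2, 1}, lower {13/2}, C = 3/2. Verdict: the Gauss summation I1 applies (x = 1: the Gamma ratio telescopes since c-a-b = 7 > 0 and a = 1 in Z>0). Its exact value is 33/28.

First insight: from the first term 3/2: the expanded ratio factors over Q; prefactor 3/2, roots give parameters.
Step ratio: r(k) = 1 * (k-3/2) (k+1) / [(k+13/2) (k+1)] - rational in k, leading ratio 1; with t_0 = 3/2, classification follows.


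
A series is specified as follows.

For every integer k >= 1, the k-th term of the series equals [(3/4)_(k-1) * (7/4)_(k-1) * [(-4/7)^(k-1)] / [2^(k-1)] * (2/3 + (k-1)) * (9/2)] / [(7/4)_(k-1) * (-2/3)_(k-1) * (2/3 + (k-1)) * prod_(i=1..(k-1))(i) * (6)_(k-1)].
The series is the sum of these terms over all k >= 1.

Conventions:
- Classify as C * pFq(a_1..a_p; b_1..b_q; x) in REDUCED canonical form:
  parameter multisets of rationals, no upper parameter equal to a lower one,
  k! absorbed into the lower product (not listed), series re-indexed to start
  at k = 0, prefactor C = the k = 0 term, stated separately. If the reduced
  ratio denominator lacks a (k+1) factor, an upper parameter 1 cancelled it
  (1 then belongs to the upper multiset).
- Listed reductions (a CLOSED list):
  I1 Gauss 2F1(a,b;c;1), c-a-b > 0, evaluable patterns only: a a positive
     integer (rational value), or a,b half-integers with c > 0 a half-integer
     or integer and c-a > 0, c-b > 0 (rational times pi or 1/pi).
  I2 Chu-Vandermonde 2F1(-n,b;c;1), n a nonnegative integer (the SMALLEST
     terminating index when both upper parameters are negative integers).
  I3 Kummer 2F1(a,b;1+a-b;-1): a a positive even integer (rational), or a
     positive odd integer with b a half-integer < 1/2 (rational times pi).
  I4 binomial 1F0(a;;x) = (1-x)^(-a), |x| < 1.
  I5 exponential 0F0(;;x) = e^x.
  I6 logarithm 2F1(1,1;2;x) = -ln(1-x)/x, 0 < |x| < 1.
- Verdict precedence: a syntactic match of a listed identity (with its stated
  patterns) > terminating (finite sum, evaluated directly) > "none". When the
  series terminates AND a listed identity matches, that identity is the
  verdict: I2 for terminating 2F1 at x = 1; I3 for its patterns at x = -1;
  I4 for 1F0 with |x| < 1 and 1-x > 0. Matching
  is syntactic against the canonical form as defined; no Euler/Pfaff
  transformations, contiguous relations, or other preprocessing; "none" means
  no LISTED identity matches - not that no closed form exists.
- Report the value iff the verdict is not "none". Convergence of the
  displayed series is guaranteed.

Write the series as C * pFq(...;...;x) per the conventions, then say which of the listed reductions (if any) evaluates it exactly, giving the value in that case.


Reduced: x = -2/7, 1F2, upper = {3/4}, lower = {-2/3, 6}, C = 9/2. Verdict: none (x = -2/7): each listed identity misses the multisets {3/4} ; {-2/3, 6}.

Structural cue: from the first term 9/2: the parameter 7/4 appears in both the upper and lower lists and cancels (alongside the other common factor).
Adjacent-term ratio: r(k) = (-2/7) * (k+3/4) / [(k-2/3) (k+6) (k+1)] - rational; roots negated = parameters, x = (-2/7), C = 9/2.


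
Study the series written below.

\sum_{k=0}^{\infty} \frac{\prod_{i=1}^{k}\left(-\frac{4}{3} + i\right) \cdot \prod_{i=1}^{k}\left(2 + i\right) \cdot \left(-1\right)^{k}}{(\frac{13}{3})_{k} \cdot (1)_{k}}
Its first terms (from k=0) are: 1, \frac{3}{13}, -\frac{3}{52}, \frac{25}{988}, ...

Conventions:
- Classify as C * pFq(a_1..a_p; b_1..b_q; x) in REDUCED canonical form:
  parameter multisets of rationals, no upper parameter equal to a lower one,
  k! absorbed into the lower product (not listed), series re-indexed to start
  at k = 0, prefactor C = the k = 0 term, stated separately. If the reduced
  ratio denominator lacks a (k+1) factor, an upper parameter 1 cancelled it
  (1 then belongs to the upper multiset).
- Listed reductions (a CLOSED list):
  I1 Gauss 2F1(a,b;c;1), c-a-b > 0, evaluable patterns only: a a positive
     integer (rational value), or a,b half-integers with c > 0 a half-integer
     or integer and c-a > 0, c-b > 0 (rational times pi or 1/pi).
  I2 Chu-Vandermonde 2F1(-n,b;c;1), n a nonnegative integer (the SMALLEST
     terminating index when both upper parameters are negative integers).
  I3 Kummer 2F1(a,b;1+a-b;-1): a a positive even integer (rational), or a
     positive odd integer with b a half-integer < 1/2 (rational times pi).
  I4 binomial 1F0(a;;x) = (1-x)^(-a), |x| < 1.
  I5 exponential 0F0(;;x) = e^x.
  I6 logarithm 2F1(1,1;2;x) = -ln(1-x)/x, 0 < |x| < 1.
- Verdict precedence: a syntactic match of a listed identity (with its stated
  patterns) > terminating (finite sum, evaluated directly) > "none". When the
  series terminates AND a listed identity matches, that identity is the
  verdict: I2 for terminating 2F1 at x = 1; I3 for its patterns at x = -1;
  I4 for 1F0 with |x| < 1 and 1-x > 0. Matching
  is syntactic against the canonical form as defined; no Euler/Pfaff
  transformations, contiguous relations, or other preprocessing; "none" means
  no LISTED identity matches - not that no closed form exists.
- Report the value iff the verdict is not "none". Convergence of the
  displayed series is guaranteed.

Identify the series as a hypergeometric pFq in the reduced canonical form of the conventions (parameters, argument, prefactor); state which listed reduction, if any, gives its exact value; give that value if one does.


The series (x = -1) is 2F1: upper {-\frac{1}{3}, 3}, lower {\frac{13}{3}}, prefactor 1. Verdict: none - at argument -1 the multisets {-\frac{1}{3}, 3} ; {\frac{13}{3}} match no listed identity.

The tell: x = -1 and (1)_k (C = 1, x = -1) is k! itself.
Consecutive-term ratio: r(k) = -1 * (k-\frac{1}{3}) (k+3) / [(k+\frac{13}{3}) (k+1)] ; factor over Q: parameters, x = -1, and C = 1.


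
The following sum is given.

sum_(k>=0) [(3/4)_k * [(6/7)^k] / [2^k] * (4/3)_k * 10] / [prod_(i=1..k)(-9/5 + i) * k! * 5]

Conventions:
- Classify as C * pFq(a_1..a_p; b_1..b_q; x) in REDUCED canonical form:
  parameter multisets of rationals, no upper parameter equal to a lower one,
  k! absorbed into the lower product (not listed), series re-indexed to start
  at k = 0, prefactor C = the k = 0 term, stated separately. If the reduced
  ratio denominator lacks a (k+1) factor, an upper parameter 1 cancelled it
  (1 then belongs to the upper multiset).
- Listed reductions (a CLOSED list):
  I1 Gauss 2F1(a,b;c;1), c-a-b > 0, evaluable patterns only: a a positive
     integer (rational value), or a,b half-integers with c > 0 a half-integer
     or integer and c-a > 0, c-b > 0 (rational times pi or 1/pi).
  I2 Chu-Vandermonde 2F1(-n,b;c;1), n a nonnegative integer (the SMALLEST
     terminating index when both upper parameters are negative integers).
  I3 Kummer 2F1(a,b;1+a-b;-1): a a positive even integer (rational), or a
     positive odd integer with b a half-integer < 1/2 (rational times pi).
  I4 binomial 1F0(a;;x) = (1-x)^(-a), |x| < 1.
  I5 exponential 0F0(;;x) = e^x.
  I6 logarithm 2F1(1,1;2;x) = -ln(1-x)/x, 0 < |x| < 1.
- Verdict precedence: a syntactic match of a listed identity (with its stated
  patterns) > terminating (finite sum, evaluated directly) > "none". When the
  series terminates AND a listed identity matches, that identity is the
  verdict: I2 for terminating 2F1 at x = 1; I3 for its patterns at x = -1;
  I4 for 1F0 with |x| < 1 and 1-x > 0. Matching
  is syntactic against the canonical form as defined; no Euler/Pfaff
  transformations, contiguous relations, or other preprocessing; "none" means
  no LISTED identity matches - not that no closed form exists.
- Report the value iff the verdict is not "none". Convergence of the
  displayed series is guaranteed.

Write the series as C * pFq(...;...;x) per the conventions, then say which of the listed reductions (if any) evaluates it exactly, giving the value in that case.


First insight: from the first term 2: the constant factors (C = 2) combine into one prefactor.
Ratio: r(k) = (3/7) * (k+3/4) (k+4/3) / [(k-4/5) (k+1)] - rational in k. x = (3/7); t_0 = 2; negate the roots.

Reduced: x = 3/7, 2F1, upper = {3/4, 4/3}, lower = {-4/5}, C = 2. Verdict: none. No listed pattern accepts 2F1(3/4, 4/3; -4/5; 3/7).


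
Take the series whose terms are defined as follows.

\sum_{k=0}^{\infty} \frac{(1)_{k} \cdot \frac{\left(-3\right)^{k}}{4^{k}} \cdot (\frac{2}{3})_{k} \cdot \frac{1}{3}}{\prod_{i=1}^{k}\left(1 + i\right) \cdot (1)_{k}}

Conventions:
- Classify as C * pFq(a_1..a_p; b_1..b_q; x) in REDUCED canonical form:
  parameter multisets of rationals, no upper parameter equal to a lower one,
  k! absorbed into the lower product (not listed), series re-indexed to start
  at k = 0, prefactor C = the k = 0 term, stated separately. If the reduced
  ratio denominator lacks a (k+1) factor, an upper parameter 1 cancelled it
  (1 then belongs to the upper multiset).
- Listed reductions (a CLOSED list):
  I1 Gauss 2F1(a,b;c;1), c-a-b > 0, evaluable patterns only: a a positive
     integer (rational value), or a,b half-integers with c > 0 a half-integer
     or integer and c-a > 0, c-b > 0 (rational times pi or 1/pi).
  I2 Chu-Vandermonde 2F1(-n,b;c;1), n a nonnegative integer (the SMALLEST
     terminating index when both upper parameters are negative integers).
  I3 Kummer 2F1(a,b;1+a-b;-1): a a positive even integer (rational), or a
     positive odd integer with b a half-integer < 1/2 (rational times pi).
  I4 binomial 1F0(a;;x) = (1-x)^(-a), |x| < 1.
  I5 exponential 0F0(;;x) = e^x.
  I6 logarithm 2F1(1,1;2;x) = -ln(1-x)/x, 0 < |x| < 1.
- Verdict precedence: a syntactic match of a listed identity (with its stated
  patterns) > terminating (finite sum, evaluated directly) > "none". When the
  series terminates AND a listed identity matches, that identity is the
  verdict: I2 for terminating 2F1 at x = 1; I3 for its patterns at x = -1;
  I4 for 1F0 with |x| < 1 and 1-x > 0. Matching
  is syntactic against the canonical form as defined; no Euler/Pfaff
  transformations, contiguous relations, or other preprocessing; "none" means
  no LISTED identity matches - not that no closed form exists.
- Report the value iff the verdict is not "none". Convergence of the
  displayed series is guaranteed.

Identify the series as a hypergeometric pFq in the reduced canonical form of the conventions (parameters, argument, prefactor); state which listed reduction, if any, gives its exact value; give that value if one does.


Key observation: t_0 = \frac{1}{3} here, and (1)_k (prefactor 1/3) is k! itself.
Consecutive-term ratio: r(k) = -\frac{3}{4} * (k+\frac{2}{3}) (k+1) / [(k+2) (k+1)] ; factor over Q: parameters, x = -\frac{3}{4}, and C = \frac{1}{3}.

Classification (C = \frac{1}{3}): 2F1 with upper {\frac{2}{3}, 1}, lower {2}, argument x = -\frac{3}{4}. Verdict: none. A 2F1 with upper {\frac{2}{3}, 1} fits none of I1-I6 at x = -\frac{3}{4}; the sum runs forever.


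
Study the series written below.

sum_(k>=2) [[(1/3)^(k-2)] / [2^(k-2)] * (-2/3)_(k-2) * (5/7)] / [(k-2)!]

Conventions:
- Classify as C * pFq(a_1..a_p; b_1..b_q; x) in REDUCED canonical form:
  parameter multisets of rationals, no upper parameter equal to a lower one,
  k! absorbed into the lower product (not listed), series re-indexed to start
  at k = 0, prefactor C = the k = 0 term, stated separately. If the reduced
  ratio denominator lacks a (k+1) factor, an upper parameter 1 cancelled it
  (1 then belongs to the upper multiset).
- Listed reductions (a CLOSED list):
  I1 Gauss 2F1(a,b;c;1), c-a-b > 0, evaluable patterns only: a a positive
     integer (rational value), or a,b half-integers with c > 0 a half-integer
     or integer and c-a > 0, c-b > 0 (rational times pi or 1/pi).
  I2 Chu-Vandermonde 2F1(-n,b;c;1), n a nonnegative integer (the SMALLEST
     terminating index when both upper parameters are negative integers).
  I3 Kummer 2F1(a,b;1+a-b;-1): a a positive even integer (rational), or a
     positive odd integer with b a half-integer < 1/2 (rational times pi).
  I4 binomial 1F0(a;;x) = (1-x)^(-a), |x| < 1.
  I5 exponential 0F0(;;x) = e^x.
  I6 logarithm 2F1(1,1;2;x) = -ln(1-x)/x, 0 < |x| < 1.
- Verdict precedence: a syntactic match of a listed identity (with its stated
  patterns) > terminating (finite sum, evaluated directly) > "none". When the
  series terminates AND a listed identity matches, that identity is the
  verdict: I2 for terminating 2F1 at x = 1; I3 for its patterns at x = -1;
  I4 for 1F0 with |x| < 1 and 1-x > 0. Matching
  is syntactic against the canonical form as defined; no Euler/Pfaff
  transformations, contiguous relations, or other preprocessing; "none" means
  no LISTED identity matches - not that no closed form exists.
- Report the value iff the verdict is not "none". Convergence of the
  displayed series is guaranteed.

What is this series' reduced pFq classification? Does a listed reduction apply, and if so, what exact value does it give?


First insight: with t_0 = 5/7, the two k-th powers (prefactor 5/7) combine into one argument.
Term ratio: r(k) = (1/6) * (k-2/3) / [(k+1)] - rational; roots negated = parameters, x = (1/6), C = 5/7.

Prefactor 5/7, argument 1/6: 1F0 with upper {-2/3} over lower {-}. Verdict: the binomial series (I4) applies (the 1F0 binomial series: exponent 2/3, x = 1/6). Hence: (5/7) * (5/6)^(2/3).


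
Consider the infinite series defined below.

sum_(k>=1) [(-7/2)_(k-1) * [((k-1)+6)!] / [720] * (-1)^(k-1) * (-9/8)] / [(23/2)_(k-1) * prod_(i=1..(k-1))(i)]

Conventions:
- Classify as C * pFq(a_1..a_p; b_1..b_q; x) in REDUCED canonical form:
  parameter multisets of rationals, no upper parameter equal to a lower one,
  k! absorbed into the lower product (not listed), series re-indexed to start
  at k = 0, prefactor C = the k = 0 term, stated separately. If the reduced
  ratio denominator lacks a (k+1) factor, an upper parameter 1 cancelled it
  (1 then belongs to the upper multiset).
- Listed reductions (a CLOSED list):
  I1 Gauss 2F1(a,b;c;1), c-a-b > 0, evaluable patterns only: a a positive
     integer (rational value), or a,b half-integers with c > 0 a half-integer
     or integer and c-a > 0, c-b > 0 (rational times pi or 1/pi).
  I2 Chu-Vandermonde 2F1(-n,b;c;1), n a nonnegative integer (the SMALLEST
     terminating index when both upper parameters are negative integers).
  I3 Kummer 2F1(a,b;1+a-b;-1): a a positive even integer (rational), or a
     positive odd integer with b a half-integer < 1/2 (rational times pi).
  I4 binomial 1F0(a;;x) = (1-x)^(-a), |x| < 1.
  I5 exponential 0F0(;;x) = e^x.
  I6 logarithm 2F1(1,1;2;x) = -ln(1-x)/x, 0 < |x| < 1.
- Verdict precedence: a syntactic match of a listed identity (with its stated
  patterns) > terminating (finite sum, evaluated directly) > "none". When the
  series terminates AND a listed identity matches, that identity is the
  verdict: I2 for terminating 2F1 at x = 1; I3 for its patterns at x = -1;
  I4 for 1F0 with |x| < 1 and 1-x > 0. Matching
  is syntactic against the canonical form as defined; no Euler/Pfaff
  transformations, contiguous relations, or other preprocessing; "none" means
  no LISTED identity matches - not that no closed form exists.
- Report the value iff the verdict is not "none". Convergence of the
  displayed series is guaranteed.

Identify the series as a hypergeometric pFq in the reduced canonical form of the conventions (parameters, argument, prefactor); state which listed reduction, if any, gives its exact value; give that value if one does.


Classification (C = -9/8): 2F1 with upper {-7/2, 7}, lower {23/2}, argument x = -1. Verdict: Kummer's theorem (I3) applies (x = -1; c = 23/2 equals 1+a-b for upper {-7/2, 7}: listed pattern). Value: (-130945815/67108864) * pi.

First insight: with t_0 = -9/8, the product of the first k integers (C = -9/8, x = -1) is k!.
Term ratio: r(k) = (-1) * (k-7/2) (k+7) / [(k+23/2) (k+1)] - poly over poly, x = (-1) from leading terms; C = -9/8 at k = 0.


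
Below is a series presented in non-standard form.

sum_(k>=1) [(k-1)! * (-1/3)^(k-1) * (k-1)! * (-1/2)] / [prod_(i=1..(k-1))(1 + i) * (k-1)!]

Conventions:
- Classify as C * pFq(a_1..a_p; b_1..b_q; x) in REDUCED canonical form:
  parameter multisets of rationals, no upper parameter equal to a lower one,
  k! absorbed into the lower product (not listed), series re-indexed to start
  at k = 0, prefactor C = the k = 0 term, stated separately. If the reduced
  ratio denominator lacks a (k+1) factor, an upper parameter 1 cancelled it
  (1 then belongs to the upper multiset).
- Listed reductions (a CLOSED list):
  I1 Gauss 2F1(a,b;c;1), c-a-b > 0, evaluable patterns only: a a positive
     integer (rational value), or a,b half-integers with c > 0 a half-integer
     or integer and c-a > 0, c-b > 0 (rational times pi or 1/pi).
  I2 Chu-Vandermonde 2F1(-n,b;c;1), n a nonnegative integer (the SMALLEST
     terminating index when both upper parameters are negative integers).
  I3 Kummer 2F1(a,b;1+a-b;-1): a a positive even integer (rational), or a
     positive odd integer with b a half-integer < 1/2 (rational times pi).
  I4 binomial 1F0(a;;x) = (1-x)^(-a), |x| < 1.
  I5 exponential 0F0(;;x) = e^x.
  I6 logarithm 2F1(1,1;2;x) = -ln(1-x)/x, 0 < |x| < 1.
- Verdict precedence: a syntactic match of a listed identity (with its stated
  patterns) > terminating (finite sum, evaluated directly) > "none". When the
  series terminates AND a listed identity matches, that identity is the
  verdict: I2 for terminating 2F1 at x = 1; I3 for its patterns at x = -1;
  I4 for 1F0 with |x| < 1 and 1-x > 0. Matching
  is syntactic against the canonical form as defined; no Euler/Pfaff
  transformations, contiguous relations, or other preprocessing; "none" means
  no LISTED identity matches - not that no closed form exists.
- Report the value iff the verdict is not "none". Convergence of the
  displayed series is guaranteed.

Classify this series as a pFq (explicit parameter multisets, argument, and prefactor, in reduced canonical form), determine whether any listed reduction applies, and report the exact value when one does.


Classification (C = -1/2): 2F1 with upper {1, 1}, lower {2}, argument x = -1/3. Verdict at x = -1/3: the logarithmic series (I6) matches (the logarithm: parameters (1,1;2), x = -1/3). Sum: (-3/2) * ln(4/3).

Key step: from the first term -1/2: the factorial ratio (prefactor -1/2) (k+a-1)!/(a-1)! is a rising factorial (a)_k.
Step ratio: r(k) = (-1/3) * (k+1) (k+1) / [(k+2) (k+1)] ; factor over Q: parameters, x = (-1/3), and C = -1/2.


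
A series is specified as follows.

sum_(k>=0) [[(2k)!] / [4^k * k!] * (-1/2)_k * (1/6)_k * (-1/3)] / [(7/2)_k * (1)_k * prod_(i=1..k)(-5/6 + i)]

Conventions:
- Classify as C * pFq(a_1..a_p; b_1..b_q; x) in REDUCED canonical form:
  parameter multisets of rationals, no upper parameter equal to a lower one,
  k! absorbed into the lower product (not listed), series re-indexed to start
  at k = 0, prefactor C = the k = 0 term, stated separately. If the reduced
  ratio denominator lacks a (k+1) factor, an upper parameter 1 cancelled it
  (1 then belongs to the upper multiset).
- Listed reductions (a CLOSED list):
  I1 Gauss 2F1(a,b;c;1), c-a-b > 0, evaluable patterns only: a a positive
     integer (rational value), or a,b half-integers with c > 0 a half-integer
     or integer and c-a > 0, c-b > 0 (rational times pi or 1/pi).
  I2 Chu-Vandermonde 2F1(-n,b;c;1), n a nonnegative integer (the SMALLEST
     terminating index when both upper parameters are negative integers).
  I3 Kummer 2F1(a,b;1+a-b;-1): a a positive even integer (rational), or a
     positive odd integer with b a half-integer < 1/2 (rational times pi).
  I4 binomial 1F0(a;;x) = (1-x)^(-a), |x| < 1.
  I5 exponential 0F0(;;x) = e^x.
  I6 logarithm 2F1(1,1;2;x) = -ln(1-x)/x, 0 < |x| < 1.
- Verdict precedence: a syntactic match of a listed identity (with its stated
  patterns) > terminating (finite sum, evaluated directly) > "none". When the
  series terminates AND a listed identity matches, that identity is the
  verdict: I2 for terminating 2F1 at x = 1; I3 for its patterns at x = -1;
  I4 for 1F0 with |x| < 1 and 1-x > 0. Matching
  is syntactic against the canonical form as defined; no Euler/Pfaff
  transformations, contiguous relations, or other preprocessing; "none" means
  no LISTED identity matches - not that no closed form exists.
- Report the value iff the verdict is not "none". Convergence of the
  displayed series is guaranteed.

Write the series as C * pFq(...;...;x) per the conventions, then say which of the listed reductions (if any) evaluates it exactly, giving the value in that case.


This is -1/3 * 2F1(-1/2, 1/2; 7/2; 1) in reduced canonical form. Verdict (x = 1): the half-integer Gauss pattern (I1) applies (x = 1; upper {-1/2, 1/2} half-integers, c = 7/2 in the evaluable pattern). Exact value: (-25/256) * pi.

First insight: x = 1 and the (2k)!/(4^k k!) block (C = -1/3) is the Pochhammer (1/2)_k.
Ratio: r(k) = 1 * (k-1/2) (k+1/2) / [(k+7/2) (k+1)] ; factor over Q: parameters, x = 1, and C = -1/3.


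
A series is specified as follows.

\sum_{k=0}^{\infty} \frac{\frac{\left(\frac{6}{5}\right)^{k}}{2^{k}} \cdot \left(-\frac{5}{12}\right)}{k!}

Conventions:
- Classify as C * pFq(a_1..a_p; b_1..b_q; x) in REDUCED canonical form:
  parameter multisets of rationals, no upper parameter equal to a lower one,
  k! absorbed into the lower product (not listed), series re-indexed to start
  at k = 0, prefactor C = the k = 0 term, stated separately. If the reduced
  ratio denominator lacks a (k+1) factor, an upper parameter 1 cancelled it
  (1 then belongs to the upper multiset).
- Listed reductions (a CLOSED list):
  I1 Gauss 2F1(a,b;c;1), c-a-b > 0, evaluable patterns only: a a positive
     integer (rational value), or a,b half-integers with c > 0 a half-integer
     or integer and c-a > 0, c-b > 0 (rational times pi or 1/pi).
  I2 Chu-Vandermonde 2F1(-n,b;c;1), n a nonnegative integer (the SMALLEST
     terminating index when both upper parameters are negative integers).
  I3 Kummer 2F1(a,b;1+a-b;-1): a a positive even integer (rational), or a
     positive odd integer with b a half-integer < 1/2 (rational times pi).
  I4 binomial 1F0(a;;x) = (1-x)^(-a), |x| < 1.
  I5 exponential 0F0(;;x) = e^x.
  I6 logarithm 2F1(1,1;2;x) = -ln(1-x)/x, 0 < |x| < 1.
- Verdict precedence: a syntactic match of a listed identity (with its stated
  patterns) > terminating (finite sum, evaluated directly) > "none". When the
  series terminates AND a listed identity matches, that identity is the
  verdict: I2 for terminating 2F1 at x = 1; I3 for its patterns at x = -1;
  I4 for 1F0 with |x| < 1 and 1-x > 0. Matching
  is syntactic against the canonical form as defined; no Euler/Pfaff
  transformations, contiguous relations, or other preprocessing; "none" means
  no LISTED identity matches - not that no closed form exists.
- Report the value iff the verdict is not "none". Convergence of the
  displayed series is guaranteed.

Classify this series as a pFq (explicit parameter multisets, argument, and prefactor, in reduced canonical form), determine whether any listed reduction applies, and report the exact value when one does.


Prefactor -\frac{5}{12}, argument \frac{3}{5}: 0F0 with upper {-} over lower {-}. Verdict at x = \frac{3}{5}: exponential (I5) matches (the 0F0 exponential series at x = \frac{3}{5}). Its exact value is \left(-\frac{5}{12}\right) \cdot e^{\frac{3}{5}}.

Key step: x = \frac{3}{5} and the two k-th powers (C = -5/12) combine into one argument.
Step ratio: r(k) = \frac{3}{5} * 1 / [(k+1)] - poly over poly, x = \frac{3}{5} from leading terms; C = -\frac{5}{12} at k = 0.


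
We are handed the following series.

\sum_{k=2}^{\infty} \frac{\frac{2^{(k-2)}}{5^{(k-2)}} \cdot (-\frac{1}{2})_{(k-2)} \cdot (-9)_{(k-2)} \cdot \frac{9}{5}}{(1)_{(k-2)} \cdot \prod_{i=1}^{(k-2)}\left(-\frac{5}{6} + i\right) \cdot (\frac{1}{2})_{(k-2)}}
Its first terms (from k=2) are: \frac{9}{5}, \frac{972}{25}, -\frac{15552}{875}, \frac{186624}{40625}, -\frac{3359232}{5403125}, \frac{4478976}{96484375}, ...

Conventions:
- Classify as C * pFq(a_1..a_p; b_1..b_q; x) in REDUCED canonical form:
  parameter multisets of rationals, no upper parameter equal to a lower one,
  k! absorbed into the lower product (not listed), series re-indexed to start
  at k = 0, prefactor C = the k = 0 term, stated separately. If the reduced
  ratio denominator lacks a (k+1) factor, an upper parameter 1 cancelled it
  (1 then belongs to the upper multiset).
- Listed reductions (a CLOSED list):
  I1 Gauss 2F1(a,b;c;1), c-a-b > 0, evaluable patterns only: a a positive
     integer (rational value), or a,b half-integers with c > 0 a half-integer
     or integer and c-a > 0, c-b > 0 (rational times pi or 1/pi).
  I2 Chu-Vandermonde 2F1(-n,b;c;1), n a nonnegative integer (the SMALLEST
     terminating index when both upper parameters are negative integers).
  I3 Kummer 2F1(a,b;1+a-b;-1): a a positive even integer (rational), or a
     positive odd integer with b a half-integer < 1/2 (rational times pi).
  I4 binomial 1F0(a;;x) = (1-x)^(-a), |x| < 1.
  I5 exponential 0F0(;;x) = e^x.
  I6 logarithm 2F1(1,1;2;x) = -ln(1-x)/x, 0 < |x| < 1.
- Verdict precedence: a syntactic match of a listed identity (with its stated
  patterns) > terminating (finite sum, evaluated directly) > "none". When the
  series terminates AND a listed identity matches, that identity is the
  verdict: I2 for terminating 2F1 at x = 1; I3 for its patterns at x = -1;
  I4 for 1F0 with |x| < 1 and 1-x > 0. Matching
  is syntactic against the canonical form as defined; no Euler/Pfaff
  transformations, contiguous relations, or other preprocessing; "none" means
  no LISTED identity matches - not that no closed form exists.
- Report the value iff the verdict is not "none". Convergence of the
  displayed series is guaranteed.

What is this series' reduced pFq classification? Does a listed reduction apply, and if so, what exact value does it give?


Canonical form: C = \frac{9}{5} times 2F2 with upper {-9, -\frac{1}{2}}, lower {\frac{1}{6}, \frac{1}{2}}, x = \frac{2}{5}. Verdict: terminating at k = 9: the factor (-9)_k kills every later term; summing the 10 survivors is exact. Its exact value is \frac{66768204828550812111351}{2479978739275146484375}.

Structural cue: x = \frac{2}{5} and (1)_k (prefactor 9/5) is k! itself.
Term ratio: r(k) = \frac{2}{5} * (k-9) (k-\frac{1}{2}) / [(k+\frac{1}{6}) (k+\frac{1}{2}) (k+1)] ; factor over Q: parameters, x = \frac{2}{5}, and C = \frac{9}{5}.


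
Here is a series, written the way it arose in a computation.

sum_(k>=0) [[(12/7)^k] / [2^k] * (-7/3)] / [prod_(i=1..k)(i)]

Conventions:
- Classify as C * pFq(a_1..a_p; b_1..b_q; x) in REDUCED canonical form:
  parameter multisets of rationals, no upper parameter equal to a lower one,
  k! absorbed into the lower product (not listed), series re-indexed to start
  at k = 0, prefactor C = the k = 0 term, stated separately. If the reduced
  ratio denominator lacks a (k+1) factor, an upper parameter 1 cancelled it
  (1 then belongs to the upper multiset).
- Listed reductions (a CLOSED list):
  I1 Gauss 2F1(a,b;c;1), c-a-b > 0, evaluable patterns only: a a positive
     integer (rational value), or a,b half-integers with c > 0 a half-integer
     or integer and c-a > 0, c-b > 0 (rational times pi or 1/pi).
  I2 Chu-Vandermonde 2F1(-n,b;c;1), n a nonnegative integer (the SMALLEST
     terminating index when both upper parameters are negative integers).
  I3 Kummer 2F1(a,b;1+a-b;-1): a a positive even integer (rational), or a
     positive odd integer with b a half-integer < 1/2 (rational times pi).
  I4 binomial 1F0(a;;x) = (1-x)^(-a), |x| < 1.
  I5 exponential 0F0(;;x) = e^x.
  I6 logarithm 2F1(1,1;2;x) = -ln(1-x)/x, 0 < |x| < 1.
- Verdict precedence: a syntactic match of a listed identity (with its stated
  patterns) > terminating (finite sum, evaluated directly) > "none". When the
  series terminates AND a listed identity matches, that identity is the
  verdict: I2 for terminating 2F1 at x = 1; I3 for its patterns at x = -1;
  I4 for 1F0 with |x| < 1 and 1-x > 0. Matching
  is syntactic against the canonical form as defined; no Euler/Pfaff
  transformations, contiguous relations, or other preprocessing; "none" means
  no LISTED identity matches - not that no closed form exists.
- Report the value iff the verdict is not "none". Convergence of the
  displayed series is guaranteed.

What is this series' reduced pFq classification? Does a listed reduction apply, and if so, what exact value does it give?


Key step: with t_0 = -7/3, the product of the first k integers (C = -7/3, x = 6/7) is k!.
Step ratio: r(k) = (6/7) * 1 / [(k+1)] - rational; roots negated = parameters, x = (6/7), C = -7/3.

This is -7/3 * 0F0(-; -; 6/7) in reduced canonical form. Verdict: the exponential series (I5) fires (the 0F0 exponential series at x = 6/7). Hence: (-7/3) * e^(6/7).


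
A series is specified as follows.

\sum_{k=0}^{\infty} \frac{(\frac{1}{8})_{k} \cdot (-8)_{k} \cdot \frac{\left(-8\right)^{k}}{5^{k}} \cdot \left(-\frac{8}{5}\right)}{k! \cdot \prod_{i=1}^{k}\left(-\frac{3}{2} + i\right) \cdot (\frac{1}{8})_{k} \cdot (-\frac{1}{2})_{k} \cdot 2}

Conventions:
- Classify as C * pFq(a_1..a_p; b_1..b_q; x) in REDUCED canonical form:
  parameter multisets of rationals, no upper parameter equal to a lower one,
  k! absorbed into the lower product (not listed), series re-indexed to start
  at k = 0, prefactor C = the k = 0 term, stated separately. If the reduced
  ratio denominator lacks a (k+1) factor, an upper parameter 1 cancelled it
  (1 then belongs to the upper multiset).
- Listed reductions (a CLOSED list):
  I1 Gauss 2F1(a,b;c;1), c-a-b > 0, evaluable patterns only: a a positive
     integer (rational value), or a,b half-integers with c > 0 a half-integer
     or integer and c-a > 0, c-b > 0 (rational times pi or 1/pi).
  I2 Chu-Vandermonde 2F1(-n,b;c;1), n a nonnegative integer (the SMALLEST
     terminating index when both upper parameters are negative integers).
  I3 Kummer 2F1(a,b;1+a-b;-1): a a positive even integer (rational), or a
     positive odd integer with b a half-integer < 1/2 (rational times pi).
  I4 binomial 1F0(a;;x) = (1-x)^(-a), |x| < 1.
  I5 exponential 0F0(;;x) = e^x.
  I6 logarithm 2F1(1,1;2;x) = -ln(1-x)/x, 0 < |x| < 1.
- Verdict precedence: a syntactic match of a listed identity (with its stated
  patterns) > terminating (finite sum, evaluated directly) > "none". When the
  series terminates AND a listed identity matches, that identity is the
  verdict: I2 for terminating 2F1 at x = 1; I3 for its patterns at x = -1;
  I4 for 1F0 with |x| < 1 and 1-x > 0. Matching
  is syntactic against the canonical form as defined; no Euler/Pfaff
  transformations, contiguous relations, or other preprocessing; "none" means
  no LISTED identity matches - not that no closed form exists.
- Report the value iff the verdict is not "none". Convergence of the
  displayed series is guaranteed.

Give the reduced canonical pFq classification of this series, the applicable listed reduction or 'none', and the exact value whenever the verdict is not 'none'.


Reduced: x = -\frac{8}{5}, 1F2, upper = {-8}, lower = {-\frac{1}{2}, -\frac{1}{2}}, C = -\frac{4}{5}. Verdict: terminating. With -8 upstairs the series is a 9-term polynomial sum; evaluated term by term. Its exact value is -\frac{97267504106210901124}{35666930126953125}.

Key step: from the first term -\frac{4}{5}: the parameter 1/8 appears in both the upper and lower lists and cancels.
Consecutive-term ratio: r(k) = -\frac{8}{5} * (k-8) / [(k-\frac{1}{2}) (k-\frac{1}{2}) (k+1)] ; factor over Q: parameters, x = -\frac{8}{5}, and C = -\frac{4}{5}.


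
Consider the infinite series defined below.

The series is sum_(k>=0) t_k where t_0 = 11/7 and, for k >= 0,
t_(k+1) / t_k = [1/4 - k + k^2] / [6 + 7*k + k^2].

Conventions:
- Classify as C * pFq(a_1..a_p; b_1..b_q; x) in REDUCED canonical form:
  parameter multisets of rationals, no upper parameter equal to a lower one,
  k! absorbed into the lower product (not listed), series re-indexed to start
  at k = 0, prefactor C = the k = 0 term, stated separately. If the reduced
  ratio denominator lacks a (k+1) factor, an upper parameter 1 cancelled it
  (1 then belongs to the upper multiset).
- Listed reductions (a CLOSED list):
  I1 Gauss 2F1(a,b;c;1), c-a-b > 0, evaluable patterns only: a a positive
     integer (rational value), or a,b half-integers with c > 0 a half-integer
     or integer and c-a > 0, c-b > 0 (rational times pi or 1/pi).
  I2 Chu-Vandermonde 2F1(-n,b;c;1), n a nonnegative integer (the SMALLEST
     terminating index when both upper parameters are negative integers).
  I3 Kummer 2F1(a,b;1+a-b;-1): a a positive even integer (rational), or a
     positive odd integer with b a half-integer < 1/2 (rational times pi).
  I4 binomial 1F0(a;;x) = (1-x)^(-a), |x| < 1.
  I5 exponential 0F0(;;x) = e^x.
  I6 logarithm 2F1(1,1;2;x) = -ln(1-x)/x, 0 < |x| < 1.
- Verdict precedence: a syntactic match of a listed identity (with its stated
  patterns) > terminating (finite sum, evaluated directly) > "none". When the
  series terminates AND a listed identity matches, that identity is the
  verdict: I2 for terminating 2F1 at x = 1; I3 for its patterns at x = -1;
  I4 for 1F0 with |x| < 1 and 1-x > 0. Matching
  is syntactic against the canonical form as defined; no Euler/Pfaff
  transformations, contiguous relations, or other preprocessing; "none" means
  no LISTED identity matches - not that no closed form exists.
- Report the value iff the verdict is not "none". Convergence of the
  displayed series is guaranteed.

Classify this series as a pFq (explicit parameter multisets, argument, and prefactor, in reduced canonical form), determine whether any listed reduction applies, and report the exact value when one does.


Prefactor 11/7, argument 1: 2F1 with upper {-1/2, -1/2} over lower {6}. Verdict: the half-integer Gauss pattern (I1) matches (x = 1; upper {-1/2, -1/2} half-integers, c = 6 in the evaluable pattern). Its exact value is (524288/101871) / pi.

Key observation: x = 1 and the expanded ratio factors over Q; prefactor 11/7, roots give parameters.
Ratio: r(k) = 1 * (k-1/2) (k-1/2) / [(k+6) (k+1)] - rational in k. x = 1; t_0 = 11/7; negate the roots.


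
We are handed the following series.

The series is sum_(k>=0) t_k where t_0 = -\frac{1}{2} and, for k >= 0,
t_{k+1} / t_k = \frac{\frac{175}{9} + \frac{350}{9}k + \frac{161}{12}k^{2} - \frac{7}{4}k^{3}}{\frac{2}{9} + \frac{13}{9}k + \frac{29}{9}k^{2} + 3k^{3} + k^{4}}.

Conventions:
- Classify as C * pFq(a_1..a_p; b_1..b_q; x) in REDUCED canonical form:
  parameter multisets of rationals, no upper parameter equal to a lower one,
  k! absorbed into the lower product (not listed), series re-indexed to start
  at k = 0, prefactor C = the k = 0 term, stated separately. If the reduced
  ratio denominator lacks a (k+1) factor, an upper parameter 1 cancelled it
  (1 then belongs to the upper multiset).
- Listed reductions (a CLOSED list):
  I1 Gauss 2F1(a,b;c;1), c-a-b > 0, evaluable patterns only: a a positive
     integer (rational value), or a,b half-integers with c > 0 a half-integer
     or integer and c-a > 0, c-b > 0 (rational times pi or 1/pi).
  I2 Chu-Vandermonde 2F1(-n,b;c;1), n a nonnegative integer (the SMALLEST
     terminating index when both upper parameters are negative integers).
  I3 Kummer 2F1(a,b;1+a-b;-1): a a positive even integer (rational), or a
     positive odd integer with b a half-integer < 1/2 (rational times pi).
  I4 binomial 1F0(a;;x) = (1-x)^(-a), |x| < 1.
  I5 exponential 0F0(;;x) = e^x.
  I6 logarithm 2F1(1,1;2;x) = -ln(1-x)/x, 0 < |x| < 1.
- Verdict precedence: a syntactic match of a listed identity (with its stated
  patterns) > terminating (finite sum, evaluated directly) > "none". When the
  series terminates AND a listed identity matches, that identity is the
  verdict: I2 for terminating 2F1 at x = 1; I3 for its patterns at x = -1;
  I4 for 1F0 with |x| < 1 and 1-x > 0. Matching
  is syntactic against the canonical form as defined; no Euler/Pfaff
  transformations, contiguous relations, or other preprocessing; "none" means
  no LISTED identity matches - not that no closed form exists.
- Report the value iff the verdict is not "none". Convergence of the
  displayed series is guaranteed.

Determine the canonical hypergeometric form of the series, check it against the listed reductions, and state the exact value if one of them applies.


This is -\frac{1}{2} * 2F2(-10, \frac{5}{3}; \frac{1}{3}, 1; -\frac{7}{4}) in reduced canonical form. Verdict: terminating - the sum ends at index 10 because -10 is a negative integer; exact evaluation follows. Its exact value is -\frac{314272057943135419}{111887253504000}.

Key step: x = -\frac{7}{4} and roots of the ratio polynomials (C = -1/2, x = -7/4) are the negated parameters.
Term ratio: r(k) = -\frac{7}{4} * (k-10) (k+\frac{5}{3}) / [(k+\frac{1}{3}) (k+1) (k+1)] - rational in k. x = -\frac{7}{4}; t_0 = -\frac{1}{2}; negate the roots.
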